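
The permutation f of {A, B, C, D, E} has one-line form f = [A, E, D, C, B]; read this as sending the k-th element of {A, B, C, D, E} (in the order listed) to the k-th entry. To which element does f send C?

C is element number 3 of the domain, and entry number 3 of the one-line form is D, so f(C) = D.

D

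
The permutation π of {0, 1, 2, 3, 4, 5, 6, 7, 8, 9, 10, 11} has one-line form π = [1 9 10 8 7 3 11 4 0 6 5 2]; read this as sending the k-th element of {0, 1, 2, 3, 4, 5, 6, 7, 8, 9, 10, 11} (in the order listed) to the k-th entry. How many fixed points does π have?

No element satisfies π(x) = x, so there are 0 fixed points.

0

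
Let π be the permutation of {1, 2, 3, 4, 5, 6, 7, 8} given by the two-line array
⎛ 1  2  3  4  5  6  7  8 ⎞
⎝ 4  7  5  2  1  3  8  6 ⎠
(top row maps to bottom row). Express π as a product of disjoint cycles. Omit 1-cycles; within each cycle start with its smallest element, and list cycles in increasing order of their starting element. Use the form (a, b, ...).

(1, 4, 2, 7, 8, 6, 3, 5)

From 1: 1 → 4 → 2 → 7 → 8 → 6 → 3 → 5 → 1, closing the cycle (1, 4, 2, 7, 8, 6, 3, 5).
Repeating from the next unused element and collecting all non-trivial cycles gives (1, 4, 2, 7, 8, 6, 3, 5).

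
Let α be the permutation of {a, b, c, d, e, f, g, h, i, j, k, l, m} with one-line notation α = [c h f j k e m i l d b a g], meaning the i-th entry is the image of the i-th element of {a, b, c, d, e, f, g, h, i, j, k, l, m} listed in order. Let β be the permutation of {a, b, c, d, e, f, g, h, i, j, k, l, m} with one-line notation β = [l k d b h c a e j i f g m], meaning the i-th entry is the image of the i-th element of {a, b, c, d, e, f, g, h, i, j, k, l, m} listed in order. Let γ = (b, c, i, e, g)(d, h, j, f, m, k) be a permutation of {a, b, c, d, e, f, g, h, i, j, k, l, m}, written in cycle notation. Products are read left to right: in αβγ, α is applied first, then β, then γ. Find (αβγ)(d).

Apply the permutations in order: α(d) = j, then β(j) = i, then γ(i) = e. So (αβγ)(d) = e.

e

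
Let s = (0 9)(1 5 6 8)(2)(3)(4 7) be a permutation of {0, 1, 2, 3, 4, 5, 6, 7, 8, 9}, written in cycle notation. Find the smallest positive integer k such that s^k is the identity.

The cycle type of s is (4, 2, 2, 1, 1).
Since disjoint cycles commute, ord(s) = lcm(4, 2, 2) = 4.

4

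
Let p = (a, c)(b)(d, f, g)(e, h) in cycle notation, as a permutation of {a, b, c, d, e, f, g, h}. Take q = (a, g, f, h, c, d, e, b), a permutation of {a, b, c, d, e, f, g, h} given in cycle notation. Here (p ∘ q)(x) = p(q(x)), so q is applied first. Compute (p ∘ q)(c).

f

First apply q: q(c) = d, then p(d) = f. Thus (p ∘ q)(c) = f.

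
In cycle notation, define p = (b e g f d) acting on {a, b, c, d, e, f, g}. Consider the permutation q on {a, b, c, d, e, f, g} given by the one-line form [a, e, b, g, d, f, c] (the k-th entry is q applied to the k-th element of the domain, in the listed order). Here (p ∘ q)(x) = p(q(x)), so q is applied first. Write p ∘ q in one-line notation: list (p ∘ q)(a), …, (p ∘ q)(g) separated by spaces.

(p ∘ q)(x) = p(q(x)). Computing each image: p(q(a)) = p(a) = a, p(q(b)) = p(e) = g, p(q(c)) = p(b) = e, p(q(d)) = p(g) = f, p(q(e)) = p(d) = b, p(q(f)) = p(f) = d, p(q(g)) = p(c) = c.
Hence p ∘ q = [a g e f b d c].

a g e f b d c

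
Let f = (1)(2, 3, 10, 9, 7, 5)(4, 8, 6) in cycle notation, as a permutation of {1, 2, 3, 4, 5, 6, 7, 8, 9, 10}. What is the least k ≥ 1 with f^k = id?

6

The cycle type of f is (6, 3, 1).
Since disjoint cycles commute, ord(f) = lcm(6, 3) = 6.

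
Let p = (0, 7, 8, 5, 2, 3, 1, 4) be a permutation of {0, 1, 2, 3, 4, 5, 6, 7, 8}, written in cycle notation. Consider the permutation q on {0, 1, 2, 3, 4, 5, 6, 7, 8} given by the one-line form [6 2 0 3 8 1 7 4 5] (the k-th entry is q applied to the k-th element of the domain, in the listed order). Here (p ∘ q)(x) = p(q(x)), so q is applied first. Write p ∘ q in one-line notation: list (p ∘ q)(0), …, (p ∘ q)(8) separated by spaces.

6 3 7 1 5 4 8 0 2

(p ∘ q)(x) = p(q(x)). Computing each image: p(q(0)) = p(6) = 6, p(q(1)) = p(2) = 3, p(q(2)) = p(0) = 7, p(q(3)) = p(3) = 1, p(q(4)) = p(8) = 5, p(q(5)) = p(1) = 4, p(q(6)) = p(7) = 8, p(q(7)) = p(4) = 0, p(q(8)) = p(5) = 2.
Hence p ∘ q = [6 3 7 1 5 4 8 0 2].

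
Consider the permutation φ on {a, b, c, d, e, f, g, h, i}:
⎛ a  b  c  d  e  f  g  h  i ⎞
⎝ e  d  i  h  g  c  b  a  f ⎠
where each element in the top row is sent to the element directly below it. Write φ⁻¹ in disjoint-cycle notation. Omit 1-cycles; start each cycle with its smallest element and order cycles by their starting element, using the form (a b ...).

(a h d b g e)(c f i)

The cycle decomposition of φ is (a e g b d h)(c i f).
Reversing each cycle (and rotating so the smallest element leads) gives φ⁻¹ = (a h d b g e)(c f i).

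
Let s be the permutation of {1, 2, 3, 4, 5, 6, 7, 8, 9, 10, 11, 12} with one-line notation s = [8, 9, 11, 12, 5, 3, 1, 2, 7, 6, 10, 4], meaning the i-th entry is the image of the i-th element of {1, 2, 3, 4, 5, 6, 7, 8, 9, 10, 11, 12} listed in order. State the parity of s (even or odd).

even

In disjoint-cycle form the cycle lengths are 5, 4, 2, 1.
A cycle is odd iff its length is even; s has 2 even-length cycles, so sgn(s) = (−1)^2 and s is even.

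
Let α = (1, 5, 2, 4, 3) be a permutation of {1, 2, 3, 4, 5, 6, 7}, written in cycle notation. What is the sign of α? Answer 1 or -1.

The cycle lengths are 5, 1, 1.
A cycle of length ℓ contributes ℓ−1 transpositions, so α is a product of 4 transpositions — even.

1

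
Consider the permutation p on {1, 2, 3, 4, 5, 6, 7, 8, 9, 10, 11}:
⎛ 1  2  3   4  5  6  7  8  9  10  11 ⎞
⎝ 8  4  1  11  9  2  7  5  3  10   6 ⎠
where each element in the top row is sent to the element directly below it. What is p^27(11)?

4

Tracing 11 → 6 → … returns to 11 after 4 steps, so 11 lies in a 4-cycle (2 4 11 6).
On a 4-cycle, p^4 is the identity, so p^27 = p^3 there (27 ≡ 3 mod 4).
Stepping 3 places around the cycle: 11 → 6 → 2 → 4.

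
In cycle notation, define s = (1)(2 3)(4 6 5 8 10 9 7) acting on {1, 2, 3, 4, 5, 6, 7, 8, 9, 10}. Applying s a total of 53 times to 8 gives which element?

4

8 lies in the 7-cycle (4 6 5 8 10 9 7).
Since the cycle has length 7, s^53 acts on it the same as s^4 (53 mod 7 = 4).
Stepping 4 places around the cycle: 8 → 10 → 9 → 7 → 4.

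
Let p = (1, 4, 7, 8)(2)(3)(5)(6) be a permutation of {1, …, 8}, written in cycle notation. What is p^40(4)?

4 lies in the 4-cycle (1, 4, 7, 8).
On a 4-cycle, p^4 is the identity, so p^40 = p^0 there (40 ≡ 0 mod 4).
So p^40(4) = 4.

4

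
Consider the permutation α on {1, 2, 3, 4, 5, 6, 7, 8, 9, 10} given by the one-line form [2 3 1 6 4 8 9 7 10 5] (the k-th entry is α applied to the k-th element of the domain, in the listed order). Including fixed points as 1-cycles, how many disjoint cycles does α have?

2

The cycle decomposition is (1, 2, 3)(4, 6, 8, 7, 9, 10, 5), which has 2 cycles (counting 1-cycles).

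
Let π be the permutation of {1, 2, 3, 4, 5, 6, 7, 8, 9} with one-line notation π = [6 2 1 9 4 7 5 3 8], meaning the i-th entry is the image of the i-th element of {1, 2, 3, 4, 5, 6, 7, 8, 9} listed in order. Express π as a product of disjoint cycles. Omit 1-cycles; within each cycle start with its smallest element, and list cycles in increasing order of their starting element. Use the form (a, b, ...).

From 1: 1 → 6 → 7 → 5 → 4 → 9 → 8 → 3 → 1, closing the cycle (1, 6, 7, 5, 4, 9, 8, 3).
Repeating from the next unused element and collecting all non-trivial cycles gives (1, 6, 7, 5, 4, 9, 8, 3).

(1, 6, 7, 5, 4, 9, 8, 3)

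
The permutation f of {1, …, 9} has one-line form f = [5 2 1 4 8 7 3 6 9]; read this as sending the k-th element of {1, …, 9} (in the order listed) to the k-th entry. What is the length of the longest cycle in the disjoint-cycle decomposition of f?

Decomposing into disjoint cycles gives (1, 5, 8, 6, 7, 3); the longest has length 6.

6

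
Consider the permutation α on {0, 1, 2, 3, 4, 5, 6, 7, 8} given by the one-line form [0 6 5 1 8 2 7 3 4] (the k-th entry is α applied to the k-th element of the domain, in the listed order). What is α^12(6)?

6

Tracing 6 → 7 → … returns to 6 after 4 steps, so 6 lies in a 4-cycle (1, 6, 7, 3).
Since the cycle has length 4, α^12 acts on it the same as α^0 (12 mod 4 = 0).
So α^12(6) = 6.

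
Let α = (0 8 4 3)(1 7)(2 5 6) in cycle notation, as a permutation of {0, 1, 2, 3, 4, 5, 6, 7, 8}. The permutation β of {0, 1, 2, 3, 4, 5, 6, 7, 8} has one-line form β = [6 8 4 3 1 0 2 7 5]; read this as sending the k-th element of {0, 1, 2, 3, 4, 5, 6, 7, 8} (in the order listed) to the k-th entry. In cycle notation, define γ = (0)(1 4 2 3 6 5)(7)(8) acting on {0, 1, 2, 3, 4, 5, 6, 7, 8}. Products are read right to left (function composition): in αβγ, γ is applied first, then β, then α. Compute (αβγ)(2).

0

Chase 2: γ(2) = 3; β(3) = 3; α(3) = 0. Hence (αβγ)(2) = 0.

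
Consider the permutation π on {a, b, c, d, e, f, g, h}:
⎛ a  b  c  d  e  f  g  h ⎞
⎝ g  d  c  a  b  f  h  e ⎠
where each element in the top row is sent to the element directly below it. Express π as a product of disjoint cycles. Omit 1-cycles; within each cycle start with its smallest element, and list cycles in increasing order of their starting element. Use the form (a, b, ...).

From a: a → g → h → e → b → d → a, closing the cycle (a, g, h, e, b, d).
Continuing from each remaining unvisited element yields (a, g, h, e, b, d).

(a, g, h, e, b, d)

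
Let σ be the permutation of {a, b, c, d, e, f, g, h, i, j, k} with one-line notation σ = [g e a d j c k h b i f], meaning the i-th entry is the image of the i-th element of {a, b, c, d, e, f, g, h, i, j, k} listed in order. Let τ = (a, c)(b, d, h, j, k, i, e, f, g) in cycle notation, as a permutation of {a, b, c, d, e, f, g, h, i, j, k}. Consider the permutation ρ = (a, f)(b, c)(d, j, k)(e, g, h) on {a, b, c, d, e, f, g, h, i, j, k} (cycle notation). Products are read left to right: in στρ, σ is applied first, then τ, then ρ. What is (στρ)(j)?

g

(στρ)(j) = ρ(τ(σ(j))). σ(j) = i, then τ(i) = e, then ρ(e) = g, so the result is g.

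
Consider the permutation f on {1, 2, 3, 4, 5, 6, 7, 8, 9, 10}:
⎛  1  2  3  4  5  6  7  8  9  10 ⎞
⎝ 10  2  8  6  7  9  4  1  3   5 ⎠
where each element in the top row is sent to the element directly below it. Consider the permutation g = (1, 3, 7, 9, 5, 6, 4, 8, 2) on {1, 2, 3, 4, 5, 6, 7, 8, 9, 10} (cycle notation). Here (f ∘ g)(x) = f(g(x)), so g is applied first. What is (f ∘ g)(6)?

(f ∘ g)(6) = f(g(6)). g(6) = 4, then f(4) = 6. So (f ∘ g)(6) = 6.

6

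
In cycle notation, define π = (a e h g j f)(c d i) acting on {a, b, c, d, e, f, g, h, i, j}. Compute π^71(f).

j

f lies in the 6-cycle (a e h g j f).
Powers repeat with period 6 on this cycle, and 71 mod 6 = 5, so π^71(f) = π^5(f).
Advancing 5 steps from f: f → a → e → h → g → j.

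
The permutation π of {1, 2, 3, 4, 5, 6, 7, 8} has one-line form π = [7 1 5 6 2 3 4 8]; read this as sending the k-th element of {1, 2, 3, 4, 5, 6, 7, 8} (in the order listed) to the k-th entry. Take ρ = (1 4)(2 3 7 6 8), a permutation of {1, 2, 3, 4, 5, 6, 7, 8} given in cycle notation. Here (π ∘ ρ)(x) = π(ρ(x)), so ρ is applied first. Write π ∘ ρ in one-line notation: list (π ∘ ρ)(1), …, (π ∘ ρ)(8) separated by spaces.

6 5 4 7 2 8 3 1

Chase each element through ρ then π: 1 → 4 → 6; 2 → 3 → 5; 3 → 7 → 4; 4 → 1 → 7; 5 → 5 → 2; 6 → 8 → 8; 7 → 6 → 3; 8 → 2 → 1.
So π ∘ ρ in one-line form is 6 5 4 7 2 8 3 1.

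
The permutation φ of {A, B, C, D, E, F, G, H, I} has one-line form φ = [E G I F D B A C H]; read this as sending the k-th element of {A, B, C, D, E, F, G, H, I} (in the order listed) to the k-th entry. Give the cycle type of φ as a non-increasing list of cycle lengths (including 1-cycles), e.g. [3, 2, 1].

The disjoint cycles are (A, E, D, F, B, G)(C, I, H), with lengths 6, 3 in non-increasing order.

[6, 3]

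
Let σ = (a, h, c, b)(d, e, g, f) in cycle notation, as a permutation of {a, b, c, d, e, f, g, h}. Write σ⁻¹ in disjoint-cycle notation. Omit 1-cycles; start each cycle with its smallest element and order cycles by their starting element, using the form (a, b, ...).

(a, b, c, h)(d, f, g, e)

Inverting a permutation written in cycle notation just reverses the order within every cycle.
After reversing and putting each cycle's least element first, σ⁻¹ = (a, b, c, h)(d, f, g, e).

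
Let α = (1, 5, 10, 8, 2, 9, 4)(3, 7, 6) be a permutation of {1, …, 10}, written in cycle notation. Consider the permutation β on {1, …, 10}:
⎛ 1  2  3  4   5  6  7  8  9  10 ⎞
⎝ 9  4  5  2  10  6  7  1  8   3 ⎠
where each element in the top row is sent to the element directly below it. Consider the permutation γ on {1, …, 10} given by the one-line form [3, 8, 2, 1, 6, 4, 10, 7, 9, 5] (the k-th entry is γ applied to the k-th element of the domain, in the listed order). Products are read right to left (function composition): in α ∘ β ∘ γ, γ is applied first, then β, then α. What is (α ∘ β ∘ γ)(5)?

(α ∘ β ∘ γ)(5) = α(β(γ(5))). γ(5) = 6, then β(6) = 6, then α(6) = 3, so the result is 3.

3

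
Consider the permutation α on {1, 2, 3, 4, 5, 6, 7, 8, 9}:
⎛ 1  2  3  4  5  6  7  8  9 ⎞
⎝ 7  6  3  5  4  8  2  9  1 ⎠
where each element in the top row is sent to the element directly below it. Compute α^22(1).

8

Tracing 1 → 7 → … returns to 1 after 6 steps, so 1 lies in a 6-cycle (1 7 2 6 8 9).
On a 6-cycle, α^6 is the identity, so α^22 = α^4 there (22 ≡ 4 mod 6).
Advancing 4 steps from 1: 1 → 7 → 2 → 6 → 8.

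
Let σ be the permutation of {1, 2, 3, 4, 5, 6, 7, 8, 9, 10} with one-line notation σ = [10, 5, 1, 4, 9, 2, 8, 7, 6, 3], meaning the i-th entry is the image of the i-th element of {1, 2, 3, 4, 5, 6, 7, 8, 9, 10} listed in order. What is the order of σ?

12

Decomposing into disjoint cycles gives cycle lengths 4, 3, 2, 1.
The order of σ is the least common multiple of its cycle lengths: lcm(4, 3, 2) = 12.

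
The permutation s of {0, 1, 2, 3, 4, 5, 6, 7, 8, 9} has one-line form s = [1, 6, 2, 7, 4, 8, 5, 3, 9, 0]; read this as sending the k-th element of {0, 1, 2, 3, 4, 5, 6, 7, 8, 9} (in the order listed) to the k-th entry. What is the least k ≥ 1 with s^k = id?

6

The disjoint-cycle form of s has cycle lengths 6, 2, 1, 1.
The order of s is the least common multiple of its cycle lengths: lcm(6, 2) = 6.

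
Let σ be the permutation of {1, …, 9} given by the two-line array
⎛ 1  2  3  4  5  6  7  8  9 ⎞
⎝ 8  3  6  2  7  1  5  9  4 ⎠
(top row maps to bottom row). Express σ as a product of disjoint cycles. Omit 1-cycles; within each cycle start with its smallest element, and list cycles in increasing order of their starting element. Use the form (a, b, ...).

(1, 8, 9, 4, 2, 3, 6)(5, 7)

Start at 1 and follow images: 1 → 8 → 9 → 4 → 2 → 3 → 6 → 1, giving the cycle (1, 8, 9, 4, 2, 3, 6).
Repeating from the next unused element and collecting all non-trivial cycles gives (1, 8, 9, 4, 2, 3, 6)(5, 7).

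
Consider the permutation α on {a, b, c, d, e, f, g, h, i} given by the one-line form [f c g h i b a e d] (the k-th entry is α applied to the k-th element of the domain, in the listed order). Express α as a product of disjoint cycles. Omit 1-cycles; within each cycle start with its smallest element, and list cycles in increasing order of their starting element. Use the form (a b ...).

(a f b c g)(d h e i)

Start at a and follow images: a → f → b → c → g → a, giving the cycle (a f b c g).
Repeating from the next unused element and collecting all non-trivial cycles gives (a f b c g)(d h e i).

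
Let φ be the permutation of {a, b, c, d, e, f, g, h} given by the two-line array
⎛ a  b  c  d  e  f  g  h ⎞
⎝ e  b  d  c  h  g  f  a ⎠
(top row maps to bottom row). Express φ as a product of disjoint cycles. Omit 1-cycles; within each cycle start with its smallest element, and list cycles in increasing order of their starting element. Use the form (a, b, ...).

Iterating φ from a gives a → e → h → a; that is the 3-cycle (a, e, h).
Repeating from the next unused element and collecting all non-trivial cycles gives (a, e, h)(c, d)(f, g).

(a, e, h)(c, d)(f, g)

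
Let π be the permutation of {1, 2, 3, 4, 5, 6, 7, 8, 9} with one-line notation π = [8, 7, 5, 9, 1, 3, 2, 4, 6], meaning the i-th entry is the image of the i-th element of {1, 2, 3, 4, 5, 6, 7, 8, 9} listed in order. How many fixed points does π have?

No element satisfies π(x) = x, so there are 0 fixed points.

0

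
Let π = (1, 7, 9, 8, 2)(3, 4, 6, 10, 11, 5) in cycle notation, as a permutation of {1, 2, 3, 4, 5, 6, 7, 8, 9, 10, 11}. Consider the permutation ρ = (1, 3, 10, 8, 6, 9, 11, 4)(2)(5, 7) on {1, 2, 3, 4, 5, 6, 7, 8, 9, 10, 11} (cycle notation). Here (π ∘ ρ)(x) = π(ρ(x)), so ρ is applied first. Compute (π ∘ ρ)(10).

(π ∘ ρ)(10) = π(ρ(10)). ρ(10) = 8, then π(8) = 2. So (π ∘ ρ)(10) = 2.

2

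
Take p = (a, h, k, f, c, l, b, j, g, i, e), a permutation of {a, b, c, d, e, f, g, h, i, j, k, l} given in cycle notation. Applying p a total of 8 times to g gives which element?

l

g lies in the 11-cycle (a, h, k, f, c, l, b, j, g, i, e).
Advancing 8 steps from g: g → i → e → a → h → k → f → c → l.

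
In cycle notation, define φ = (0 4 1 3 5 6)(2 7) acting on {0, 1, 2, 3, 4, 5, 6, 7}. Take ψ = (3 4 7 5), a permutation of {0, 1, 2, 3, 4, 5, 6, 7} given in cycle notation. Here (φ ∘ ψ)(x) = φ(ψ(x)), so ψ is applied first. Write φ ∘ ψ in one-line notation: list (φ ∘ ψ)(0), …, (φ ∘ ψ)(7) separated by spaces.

4 3 7 1 2 5 0 6

(φ ∘ ψ)(x) = φ(ψ(x)). Computing each image: φ(ψ(0)) = φ(0) = 4, φ(ψ(1)) = φ(1) = 3, φ(ψ(2)) = φ(2) = 7, φ(ψ(3)) = φ(4) = 1, φ(ψ(4)) = φ(7) = 2, φ(ψ(5)) = φ(3) = 5, φ(ψ(6)) = φ(6) = 0, φ(ψ(7)) = φ(5) = 6.
Hence φ ∘ ψ = [4 3 7 1 2 5 0 6].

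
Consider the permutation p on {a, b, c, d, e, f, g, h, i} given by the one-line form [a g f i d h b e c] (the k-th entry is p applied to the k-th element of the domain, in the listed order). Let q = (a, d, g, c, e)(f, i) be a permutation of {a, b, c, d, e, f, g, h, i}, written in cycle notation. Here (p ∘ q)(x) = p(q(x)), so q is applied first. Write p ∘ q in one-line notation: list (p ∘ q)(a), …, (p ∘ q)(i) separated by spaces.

(p ∘ q)(x) = p(q(x)). Computing each image: p(q(a)) = p(d) = i, p(q(b)) = p(b) = g, p(q(c)) = p(e) = d, p(q(d)) = p(g) = b, p(q(e)) = p(a) = a, p(q(f)) = p(i) = c, p(q(g)) = p(c) = f, p(q(h)) = p(h) = e, p(q(i)) = p(f) = h.
Hence p ∘ q = [i g d b a c f e h].

i g d b a c f e h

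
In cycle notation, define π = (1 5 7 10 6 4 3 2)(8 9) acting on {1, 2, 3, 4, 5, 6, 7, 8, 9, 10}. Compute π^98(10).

10 lies in the 8-cycle (1 5 7 10 6 4 3 2).
Since the cycle has length 8, π^98 acts on it the same as π^2 (98 mod 8 = 2).
Stepping 2 places around the cycle: 10 → 6 → 4.

4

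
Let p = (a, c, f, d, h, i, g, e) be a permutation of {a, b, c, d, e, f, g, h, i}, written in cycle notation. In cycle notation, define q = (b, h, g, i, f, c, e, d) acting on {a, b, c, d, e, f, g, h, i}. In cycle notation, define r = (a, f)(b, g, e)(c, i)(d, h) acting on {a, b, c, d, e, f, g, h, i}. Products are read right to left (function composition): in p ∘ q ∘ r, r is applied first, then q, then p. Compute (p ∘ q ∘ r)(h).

b

(p ∘ q ∘ r)(h) = p(q(r(h))). r(h) = d, then q(d) = b, then p(b) = b, so the result is b.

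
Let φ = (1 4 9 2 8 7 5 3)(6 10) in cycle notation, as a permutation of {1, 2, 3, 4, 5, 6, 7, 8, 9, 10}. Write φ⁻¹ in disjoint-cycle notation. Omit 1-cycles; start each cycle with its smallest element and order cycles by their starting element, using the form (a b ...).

(1 3 5 7 8 2 9 4)(6 10)

The inverse reverses each cycle.
After reversing and putting each cycle's least element first, φ⁻¹ = (1 3 5 7 8 2 9 4)(6 10).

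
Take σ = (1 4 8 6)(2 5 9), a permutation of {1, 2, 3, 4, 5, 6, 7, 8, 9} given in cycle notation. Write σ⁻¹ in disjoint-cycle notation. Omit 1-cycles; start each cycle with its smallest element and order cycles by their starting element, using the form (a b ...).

(1 6 8 4)(2 9 5)

If σ sends a → b within a cycle, σ⁻¹ sends b → a; equivalently, reverse each cycle.
After reversing and putting each cycle's least element first, σ⁻¹ = (1 6 8 4)(2 9 5).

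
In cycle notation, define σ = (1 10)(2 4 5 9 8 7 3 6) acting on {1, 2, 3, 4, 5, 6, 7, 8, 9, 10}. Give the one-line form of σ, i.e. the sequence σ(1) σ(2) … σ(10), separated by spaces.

10 4 6 5 9 2 3 7 8 1

Reading each image from the cycles: 1→10, 2→4, 3→6, 4→5, 5→9, 6→2, 7→3, 8→7, 9→8, 10→1.
So the one-line form is 10 4 6 5 9 2 3 7 8 1.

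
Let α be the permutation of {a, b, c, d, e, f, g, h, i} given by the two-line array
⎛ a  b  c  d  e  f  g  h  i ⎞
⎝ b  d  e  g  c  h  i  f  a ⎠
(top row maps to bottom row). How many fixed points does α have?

No element satisfies α(x) = x, so there are 0 fixed points.

0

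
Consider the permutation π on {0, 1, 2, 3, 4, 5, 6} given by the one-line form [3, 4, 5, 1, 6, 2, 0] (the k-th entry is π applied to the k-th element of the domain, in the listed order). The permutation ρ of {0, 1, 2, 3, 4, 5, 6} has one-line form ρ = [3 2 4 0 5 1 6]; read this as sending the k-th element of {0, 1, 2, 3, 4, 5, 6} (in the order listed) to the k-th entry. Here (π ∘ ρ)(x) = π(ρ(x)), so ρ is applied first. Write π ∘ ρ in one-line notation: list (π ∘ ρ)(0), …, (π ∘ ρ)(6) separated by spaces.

1 5 6 3 2 4 0

(π ∘ ρ)(x) = π(ρ(x)). Computing each image: π(ρ(0)) = π(3) = 1, π(ρ(1)) = π(2) = 5, π(ρ(2)) = π(4) = 6, π(ρ(3)) = π(0) = 3, π(ρ(4)) = π(5) = 2, π(ρ(5)) = π(1) = 4, π(ρ(6)) = π(6) = 0.
Hence π ∘ ρ = [1 5 6 3 2 4 0].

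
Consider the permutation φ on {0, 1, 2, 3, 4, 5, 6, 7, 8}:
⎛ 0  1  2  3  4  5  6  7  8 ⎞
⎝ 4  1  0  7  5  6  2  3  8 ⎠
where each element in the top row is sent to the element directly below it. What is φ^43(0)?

6

Tracing 0 → 4 → … returns to 0 after 5 steps, so 0 lies in a 5-cycle (0, 4, 5, 6, 2).
On a 5-cycle, φ^5 is the identity, so φ^43 = φ^3 there (43 ≡ 3 mod 5).
Advancing 3 steps from 0: 0 → 4 → 5 → 6.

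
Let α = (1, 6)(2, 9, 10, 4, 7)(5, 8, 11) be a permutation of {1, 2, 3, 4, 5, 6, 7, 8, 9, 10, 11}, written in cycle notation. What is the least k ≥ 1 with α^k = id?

The cycle type of α is (5, 3, 2, 1).
Since disjoint cycles commute, ord(α) = lcm(5, 3, 2) = 30.

30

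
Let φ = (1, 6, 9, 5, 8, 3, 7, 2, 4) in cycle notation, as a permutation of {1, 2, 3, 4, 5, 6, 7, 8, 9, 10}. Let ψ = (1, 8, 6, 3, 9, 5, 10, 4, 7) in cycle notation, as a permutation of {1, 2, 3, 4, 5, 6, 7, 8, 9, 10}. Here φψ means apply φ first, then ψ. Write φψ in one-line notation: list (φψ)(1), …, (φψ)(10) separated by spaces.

Chase each element through φ then ψ: 1 → 6 → 3; 2 → 4 → 7; 3 → 7 → 1; 4 → 1 → 8; 5 → 8 → 6; 6 → 9 → 5; 7 → 2 → 2; 8 → 3 → 9; 9 → 5 → 10; 10 → 10 → 4.
So φψ in one-line form is 3 7 1 8 6 5 2 9 10 4.

3 7 1 8 6 5 2 9 10 4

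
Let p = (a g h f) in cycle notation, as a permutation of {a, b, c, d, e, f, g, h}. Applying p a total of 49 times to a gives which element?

a lies in the 4-cycle (a g h f).
Since the cycle has length 4, p^49 acts on it the same as p^1 (49 mod 4 = 1).
Advancing 1 step from a: a → g.

g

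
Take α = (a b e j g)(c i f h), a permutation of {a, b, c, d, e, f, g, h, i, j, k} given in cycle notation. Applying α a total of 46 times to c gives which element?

c lies in the 4-cycle (c i f h).
Since the cycle has length 4, α^46 acts on it the same as α^2 (46 mod 4 = 2).
Stepping 2 places around the cycle: c → i → f.

f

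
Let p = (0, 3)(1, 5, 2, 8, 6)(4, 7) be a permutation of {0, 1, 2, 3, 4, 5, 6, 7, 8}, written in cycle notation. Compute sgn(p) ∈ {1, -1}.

The cycle lengths are 5, 2, 2.
A cycle is odd iff its length is even; p has 2 even-length cycles, so sgn(p) = (−1)^2 and p is even.

1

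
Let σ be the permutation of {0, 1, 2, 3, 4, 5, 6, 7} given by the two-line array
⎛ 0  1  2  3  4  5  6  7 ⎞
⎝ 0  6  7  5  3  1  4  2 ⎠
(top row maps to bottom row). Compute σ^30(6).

Tracing 6 → 4 → … returns to 6 after 5 steps, so 6 lies in a 5-cycle (1 6 4 3 5).
Since the cycle has length 5, σ^30 acts on it the same as σ^0 (30 mod 5 = 0).
So σ^30(6) = 6.

6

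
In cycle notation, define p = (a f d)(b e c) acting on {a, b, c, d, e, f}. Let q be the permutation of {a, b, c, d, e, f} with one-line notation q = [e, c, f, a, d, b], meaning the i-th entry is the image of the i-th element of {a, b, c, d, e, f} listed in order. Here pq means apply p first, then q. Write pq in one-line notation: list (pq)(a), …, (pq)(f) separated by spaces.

b d c e f a

(pq)(x) = q(p(x)). Computing each image: q(p(a)) = q(f) = b, q(p(b)) = q(e) = d, q(p(c)) = q(b) = c, q(p(d)) = q(a) = e, q(p(e)) = q(c) = f, q(p(f)) = q(d) = a.
Hence pq = [b d c e f a].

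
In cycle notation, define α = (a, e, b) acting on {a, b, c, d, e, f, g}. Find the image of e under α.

b

Within (a, e, b), e ↦ b.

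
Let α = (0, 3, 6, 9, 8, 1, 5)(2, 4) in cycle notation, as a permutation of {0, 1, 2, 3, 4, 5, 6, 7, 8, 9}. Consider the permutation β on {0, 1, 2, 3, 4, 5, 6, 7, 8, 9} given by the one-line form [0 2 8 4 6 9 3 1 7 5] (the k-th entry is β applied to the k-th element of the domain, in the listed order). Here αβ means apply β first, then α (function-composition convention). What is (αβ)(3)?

2

β(3) = 4, then α(4) = 2; composing gives (αβ)(3) = 2.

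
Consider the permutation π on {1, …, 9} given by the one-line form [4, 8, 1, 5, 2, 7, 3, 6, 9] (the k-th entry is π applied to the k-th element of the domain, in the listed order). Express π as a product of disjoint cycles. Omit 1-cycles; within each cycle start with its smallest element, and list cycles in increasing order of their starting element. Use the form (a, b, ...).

From 1: 1 → 4 → 5 → 2 → 8 → 6 → 7 → 3 → 1, closing the cycle (1, 4, 5, 2, 8, 6, 7, 3).
Repeating from the next unused element and collecting all non-trivial cycles gives (1, 4, 5, 2, 8, 6, 7, 3).

(1, 4, 5, 2, 8, 6, 7, 3)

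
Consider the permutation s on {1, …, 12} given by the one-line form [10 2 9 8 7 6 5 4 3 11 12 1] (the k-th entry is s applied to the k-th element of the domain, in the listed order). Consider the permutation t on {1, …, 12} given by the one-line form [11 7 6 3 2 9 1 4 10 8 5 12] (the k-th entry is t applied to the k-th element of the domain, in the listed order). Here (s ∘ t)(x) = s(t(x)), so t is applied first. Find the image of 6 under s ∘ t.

3

First apply t: t(6) = 9, then s(9) = 3. Thus (s ∘ t)(6) = 3.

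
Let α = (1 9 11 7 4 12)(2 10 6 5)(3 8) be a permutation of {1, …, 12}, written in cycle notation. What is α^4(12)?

12 lies in the 6-cycle (1 9 11 7 4 12).
Advancing 4 steps from 12: 12 → 1 → 9 → 11 → 7.

7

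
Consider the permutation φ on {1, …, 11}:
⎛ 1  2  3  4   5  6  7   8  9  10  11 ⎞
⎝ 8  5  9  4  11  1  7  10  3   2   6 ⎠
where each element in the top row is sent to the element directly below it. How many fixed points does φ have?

2

The fixed points (elements with φ(x) = x) are {4, 7}, so there are 2.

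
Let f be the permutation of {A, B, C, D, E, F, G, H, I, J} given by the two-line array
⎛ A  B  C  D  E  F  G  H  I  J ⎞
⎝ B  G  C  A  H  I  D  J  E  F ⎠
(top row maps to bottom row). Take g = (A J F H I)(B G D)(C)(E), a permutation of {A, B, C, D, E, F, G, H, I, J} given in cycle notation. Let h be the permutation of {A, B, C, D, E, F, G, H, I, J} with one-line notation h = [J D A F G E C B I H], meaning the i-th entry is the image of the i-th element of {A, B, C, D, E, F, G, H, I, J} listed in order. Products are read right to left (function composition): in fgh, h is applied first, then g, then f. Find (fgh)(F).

H

(fgh)(F) = f(g(h(F))). h(F) = E, then g(E) = E, then f(E) = H, so the result is H.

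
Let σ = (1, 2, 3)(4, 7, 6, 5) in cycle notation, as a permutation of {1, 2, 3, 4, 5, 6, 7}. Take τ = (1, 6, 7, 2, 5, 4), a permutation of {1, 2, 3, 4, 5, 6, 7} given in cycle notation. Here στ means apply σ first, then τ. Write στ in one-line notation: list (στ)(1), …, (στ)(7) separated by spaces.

5 3 6 2 1 4 7

(στ)(x) = τ(σ(x)). Computing each image: τ(σ(1)) = τ(2) = 5, τ(σ(2)) = τ(3) = 3, τ(σ(3)) = τ(1) = 6, τ(σ(4)) = τ(7) = 2, τ(σ(5)) = τ(4) = 1, τ(σ(6)) = τ(5) = 4, τ(σ(7)) = τ(6) = 7.
Hence στ = [5 3 6 2 1 4 7].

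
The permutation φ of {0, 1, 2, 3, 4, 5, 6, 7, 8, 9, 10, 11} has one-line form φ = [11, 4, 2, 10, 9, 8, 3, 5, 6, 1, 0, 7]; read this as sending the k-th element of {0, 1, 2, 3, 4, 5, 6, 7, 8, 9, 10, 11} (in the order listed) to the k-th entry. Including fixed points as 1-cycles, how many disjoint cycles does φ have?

3

The cycle decomposition is (0 11 7 5 8 6 3 10)(1 4 9)(2), which has 3 cycles (counting 1-cycles).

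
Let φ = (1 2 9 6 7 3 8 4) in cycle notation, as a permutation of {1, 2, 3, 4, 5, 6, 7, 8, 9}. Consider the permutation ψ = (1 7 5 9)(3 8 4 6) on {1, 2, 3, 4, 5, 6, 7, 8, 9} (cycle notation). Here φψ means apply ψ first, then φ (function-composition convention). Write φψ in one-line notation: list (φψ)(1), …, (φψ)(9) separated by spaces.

3 9 4 7 6 8 5 1 2

Chase each element through ψ then φ: 1 → 7 → 3; 2 → 2 → 9; 3 → 8 → 4; 4 → 6 → 7; 5 → 9 → 6; 6 → 3 → 8; 7 → 5 → 5; 8 → 4 → 1; 9 → 1 → 2.
Collecting the images, φψ = [3 9 4 7 6 8 5 1 2].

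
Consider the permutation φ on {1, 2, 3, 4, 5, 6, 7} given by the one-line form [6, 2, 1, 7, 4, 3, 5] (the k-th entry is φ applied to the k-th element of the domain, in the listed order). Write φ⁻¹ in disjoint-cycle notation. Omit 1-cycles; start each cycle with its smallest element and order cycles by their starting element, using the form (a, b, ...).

(1, 3, 6)(4, 5, 7)

First write φ in disjoint cycles: (1, 6, 3)(4, 7, 5).
The inverse reverses every cycle; in canonical form, φ⁻¹ = (1, 3, 6)(4, 5, 7).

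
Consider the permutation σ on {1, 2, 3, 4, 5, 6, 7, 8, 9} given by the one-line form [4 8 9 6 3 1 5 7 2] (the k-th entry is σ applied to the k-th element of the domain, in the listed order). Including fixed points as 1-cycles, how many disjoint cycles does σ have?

2

The cycle decomposition is (1 4 6)(2 8 7 5 3 9), which has 2 cycles (counting 1-cycles).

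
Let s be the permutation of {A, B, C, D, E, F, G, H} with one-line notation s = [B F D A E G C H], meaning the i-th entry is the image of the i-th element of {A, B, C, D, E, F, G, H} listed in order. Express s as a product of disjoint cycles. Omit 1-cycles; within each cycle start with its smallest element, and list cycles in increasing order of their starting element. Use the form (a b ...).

From A: A → B → F → G → C → D → A, closing the cycle (A B F G C D).
Continuing from each remaining unvisited element yields (A B F G C D).

(A B F G C D)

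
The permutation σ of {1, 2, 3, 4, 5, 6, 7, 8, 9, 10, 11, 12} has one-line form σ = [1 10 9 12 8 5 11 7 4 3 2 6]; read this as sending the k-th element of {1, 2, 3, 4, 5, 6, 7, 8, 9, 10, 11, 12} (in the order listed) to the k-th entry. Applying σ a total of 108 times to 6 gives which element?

Tracing 6 → 5 → … returns to 6 after 11 steps, so 6 lies in an 11-cycle (2 10 3 9 4 12 6 5 8 7 11).
Since the cycle has length 11, σ^108 acts on it the same as σ^9 (108 mod 11 = 9).
Stepping 9 places around the cycle: 6 → 5 → 8 → 7 → 11 → 2 → 10 → 3 → 9 → 4.

4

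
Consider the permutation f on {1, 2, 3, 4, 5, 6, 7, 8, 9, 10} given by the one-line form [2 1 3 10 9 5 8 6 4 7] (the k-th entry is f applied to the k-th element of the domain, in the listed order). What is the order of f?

14

The disjoint-cycle form of f has cycle lengths 7, 2, 1.
Since disjoint cycles commute, ord(f) = lcm(7, 2) = 14.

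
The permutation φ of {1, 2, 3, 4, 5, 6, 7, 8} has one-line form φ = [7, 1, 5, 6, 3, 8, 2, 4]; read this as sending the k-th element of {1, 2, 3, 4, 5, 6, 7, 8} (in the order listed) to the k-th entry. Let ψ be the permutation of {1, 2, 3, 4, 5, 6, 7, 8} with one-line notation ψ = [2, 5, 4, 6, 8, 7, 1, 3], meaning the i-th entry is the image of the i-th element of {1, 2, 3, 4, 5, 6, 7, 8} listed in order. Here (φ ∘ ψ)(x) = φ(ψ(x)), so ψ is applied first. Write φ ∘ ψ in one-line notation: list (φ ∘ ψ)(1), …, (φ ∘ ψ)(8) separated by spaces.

1 3 6 8 4 2 7 5

For each element, apply ψ then φ: 1 → 2 → 1; 2 → 5 → 3; 3 → 4 → 6; 4 → 6 → 8; 5 → 8 → 4; 6 → 7 → 2; 7 → 1 → 7; 8 → 3 → 5.
Collecting the images, φ ∘ ψ = [1 3 6 8 4 2 7 5].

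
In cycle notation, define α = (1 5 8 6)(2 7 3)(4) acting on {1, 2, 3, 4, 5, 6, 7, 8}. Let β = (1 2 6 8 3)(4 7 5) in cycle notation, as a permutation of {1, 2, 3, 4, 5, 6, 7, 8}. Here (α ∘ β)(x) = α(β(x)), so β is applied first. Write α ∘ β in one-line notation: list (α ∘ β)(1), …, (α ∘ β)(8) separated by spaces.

7 1 5 3 4 6 8 2

For each element, apply β then α: 1 → 2 → 7; 2 → 6 → 1; 3 → 1 → 5; 4 → 7 → 3; 5 → 4 → 4; 6 → 8 → 6; 7 → 5 → 8; 8 → 3 → 2.
Collecting the images, α ∘ β = [7 1 5 3 4 6 8 2].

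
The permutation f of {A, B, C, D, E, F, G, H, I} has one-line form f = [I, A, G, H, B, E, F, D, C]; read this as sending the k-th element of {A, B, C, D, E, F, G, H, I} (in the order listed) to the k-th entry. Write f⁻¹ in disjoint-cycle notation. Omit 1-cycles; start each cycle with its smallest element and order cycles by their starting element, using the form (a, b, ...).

The cycle decomposition of f is (A, I, C, G, F, E, B)(D, H).
The inverse reverses every cycle; in canonical form, f⁻¹ = (A, B, E, F, G, C, I)(D, H).

(A, B, E, F, G, C, I)(D, H)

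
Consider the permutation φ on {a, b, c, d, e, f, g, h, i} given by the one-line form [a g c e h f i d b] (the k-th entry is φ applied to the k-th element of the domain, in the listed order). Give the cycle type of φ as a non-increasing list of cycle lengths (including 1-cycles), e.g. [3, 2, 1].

[3, 3, 1, 1, 1]

The disjoint cycles are (a)(b g i)(c)(d e h)(f), with lengths 3, 3, 1, 1, 1 in non-increasing order.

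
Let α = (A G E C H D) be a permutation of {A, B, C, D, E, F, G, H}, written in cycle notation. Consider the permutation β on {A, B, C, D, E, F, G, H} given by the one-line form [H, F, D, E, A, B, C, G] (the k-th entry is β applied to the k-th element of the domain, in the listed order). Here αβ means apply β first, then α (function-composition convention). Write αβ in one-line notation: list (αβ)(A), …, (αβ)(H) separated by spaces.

D F A C G B H E

(αβ)(x) = α(β(x)). Computing each image: α(β(A)) = α(H) = D, α(β(B)) = α(F) = F, α(β(C)) = α(D) = A, α(β(D)) = α(E) = C, α(β(E)) = α(A) = G, α(β(F)) = α(B) = B, α(β(G)) = α(C) = H, α(β(H)) = α(G) = E.
Hence αβ = [D F A C G B H E].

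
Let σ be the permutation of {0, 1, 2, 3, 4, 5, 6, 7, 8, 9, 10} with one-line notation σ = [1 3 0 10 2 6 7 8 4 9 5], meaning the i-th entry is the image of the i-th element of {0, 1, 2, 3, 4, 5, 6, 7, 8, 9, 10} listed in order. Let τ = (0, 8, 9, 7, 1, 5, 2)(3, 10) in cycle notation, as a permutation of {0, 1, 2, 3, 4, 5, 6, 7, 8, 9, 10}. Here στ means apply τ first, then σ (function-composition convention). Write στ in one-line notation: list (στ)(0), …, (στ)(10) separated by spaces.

Chase each element through τ then σ: 0 → 8 → 4; 1 → 5 → 6; 2 → 0 → 1; 3 → 10 → 5; 4 → 4 → 2; 5 → 2 → 0; 6 → 6 → 7; 7 → 1 → 3; 8 → 9 → 9; 9 → 7 → 8; 10 → 3 → 10.
Collecting the images, στ = [4 6 1 5 2 0 7 3 9 8 10].

4 6 1 5 2 0 7 3 9 8 10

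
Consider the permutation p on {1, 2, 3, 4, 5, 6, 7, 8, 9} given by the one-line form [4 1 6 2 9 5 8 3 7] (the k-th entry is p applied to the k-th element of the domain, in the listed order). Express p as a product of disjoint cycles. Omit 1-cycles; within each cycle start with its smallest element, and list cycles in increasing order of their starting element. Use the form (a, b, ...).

Start at 1 and follow images: 1 → 4 → 2 → 1, giving the cycle (1, 4, 2).
Continuing from each remaining unvisited element yields (1, 4, 2)(3, 6, 5, 9, 7, 8).

(1, 4, 2)(3, 6, 5, 9, 7, 8)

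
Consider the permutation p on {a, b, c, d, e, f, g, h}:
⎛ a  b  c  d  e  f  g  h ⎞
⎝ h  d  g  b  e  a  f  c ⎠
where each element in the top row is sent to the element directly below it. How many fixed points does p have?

The fixed points (elements with p(x) = x) are {e}, so there is 1.

1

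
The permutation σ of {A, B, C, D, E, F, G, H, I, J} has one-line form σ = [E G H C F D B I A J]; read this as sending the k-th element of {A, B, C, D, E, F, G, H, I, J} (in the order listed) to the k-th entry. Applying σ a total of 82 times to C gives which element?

F

Tracing C → H → … returns to C after 7 steps, so C lies in a 7-cycle (A, E, F, D, C, H, I).
On a 7-cycle, σ^7 is the identity, so σ^82 = σ^5 there (82 ≡ 5 mod 7).
Advancing 5 steps from C: C → H → I → A → E → F.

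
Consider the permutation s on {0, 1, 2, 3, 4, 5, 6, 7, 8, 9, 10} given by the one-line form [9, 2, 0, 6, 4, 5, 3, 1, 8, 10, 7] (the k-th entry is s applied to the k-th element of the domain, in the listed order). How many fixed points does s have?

The fixed points (elements with s(x) = x) are {4, 5, 8}, so there are 3.

3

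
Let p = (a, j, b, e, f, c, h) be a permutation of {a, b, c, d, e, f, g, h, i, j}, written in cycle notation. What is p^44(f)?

h

f lies in the 7-cycle (a, j, b, e, f, c, h).
Powers repeat with period 7 on this cycle, and 44 mod 7 = 2, so p^44(f) = p^2(f).
Stepping 2 places around the cycle: f → c → h.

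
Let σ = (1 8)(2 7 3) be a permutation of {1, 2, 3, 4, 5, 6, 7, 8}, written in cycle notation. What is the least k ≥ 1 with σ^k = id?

6

The cycle type of σ is (3, 2, 1, 1, 1).
The order of σ is the least common multiple of its cycle lengths: lcm(3, 2) = 6.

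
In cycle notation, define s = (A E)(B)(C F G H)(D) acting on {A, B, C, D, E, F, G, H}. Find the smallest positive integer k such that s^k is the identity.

The disjoint cycles have lengths 4, 2, 1, 1.
The order of s is the least common multiple of its cycle lengths: lcm(4, 2) = 4.

4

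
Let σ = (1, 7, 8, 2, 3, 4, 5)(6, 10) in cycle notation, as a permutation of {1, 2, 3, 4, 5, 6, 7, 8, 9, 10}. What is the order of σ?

14

The cycle type of σ is (7, 2, 1).
The order of σ is the least common multiple of its cycle lengths: lcm(7, 2) = 14.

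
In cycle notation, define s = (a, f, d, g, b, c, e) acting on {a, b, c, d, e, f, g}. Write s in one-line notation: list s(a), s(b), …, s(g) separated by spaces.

Image by image: a↦f, b↦c, c↦e, d↦g, e↦a, f↦d, g↦b.
Listing these in domain order gives f c e g a d b.

f c e g a d b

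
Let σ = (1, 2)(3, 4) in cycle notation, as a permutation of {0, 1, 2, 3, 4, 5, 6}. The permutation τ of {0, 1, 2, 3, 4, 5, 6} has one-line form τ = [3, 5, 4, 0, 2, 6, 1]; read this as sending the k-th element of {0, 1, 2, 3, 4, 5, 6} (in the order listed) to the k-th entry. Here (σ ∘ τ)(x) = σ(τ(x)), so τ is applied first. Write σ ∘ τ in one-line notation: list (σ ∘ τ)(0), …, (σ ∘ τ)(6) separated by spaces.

4 5 3 0 1 6 2

For each element, apply τ then σ: 0 → 3 → 4; 1 → 5 → 5; 2 → 4 → 3; 3 → 0 → 0; 4 → 2 → 1; 5 → 6 → 6; 6 → 1 → 2.
Collecting the images, σ ∘ τ = [4 5 3 0 1 6 2].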